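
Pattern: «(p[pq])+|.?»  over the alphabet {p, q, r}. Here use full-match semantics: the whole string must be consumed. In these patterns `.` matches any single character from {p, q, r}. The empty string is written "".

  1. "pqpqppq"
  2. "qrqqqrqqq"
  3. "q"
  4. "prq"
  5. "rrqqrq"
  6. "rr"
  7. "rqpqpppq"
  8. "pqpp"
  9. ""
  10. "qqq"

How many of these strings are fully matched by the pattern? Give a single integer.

1. "pqpqppq" → no match
2. "qrqqqrqqq" → no match
3. "q" → match
4. "prq" → no match
5. "rrqqrq" → no match
6. "rr" → no match
7. "rqpqpppq" → no match
8. "pqpp" → match
9. "" → match
10. "qqq" → no match
Total matched: 3

3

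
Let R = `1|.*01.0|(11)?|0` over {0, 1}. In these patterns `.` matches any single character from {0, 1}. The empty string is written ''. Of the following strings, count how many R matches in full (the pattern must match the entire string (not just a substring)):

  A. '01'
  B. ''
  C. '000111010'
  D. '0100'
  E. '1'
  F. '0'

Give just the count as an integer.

4

A → no match
B → match
C → no match
D → match
E → match
F → match
Total matched: 4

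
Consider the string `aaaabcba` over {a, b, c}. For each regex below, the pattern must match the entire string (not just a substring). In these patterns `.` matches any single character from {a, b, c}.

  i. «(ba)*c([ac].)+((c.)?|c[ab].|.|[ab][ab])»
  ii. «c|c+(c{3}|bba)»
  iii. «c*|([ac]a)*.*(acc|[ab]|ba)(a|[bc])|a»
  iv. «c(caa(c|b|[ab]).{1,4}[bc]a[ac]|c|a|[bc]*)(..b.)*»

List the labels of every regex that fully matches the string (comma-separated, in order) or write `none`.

iii

i → no match
ii → no match — must start with `c`
iii → match
iv → no match — must start with `c`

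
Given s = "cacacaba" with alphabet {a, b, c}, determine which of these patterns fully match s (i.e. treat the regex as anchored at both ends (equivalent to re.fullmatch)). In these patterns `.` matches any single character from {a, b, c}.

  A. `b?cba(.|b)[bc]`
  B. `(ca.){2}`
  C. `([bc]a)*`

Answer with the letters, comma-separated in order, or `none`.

A → no match
B → no match
C → match

C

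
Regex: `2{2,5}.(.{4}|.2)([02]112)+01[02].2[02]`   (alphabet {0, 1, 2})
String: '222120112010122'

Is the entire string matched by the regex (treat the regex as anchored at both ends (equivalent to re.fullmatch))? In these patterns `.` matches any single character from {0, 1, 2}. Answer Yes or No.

Yes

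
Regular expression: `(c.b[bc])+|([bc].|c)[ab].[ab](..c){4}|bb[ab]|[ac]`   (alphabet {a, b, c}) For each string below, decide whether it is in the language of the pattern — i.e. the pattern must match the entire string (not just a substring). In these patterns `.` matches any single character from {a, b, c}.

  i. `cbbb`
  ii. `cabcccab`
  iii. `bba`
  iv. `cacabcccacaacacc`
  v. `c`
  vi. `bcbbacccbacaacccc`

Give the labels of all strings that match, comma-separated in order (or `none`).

i. `cbbb` → match
ii. `cabcccab` → no match
iii. `bba` → match
iv → match
v. `c` → match
vi → match

i, iii, iv, v, vi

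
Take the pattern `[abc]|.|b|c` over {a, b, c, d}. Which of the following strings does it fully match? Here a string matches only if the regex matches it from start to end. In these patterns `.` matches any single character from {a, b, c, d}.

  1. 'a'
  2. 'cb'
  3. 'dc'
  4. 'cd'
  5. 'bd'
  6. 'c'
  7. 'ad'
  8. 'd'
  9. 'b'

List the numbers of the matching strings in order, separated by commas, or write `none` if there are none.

1, 6, 8, 9

1 → match
2 → no match
3 → no match
4 → no match
5 → no match
6 → match
7 → no match
8 → match
9 → match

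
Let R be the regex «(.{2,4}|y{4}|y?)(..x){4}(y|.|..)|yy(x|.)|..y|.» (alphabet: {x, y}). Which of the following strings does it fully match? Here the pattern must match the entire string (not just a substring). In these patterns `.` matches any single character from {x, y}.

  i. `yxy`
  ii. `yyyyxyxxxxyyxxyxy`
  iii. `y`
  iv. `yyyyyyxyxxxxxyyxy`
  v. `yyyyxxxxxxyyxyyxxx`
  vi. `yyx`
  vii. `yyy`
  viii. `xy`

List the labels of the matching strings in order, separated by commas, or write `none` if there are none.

i. `yxy` → match
ii → match
iii. `y` → match
iv → match
v → match
vi. `yyx` → match
vii. `yyy` → match
viii. `xy` → no match

i, ii, iii, iv, v, vi, vii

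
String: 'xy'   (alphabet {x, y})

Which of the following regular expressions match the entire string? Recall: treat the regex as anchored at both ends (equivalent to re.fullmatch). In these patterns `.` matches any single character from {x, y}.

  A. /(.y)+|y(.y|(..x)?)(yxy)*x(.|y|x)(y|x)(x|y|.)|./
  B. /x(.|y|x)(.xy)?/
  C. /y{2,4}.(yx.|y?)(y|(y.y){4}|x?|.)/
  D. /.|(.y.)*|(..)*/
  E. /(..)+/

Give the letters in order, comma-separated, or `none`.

A, B, D, E

A → match
B → match
C → no match — must start with 'y'
D → match
E → match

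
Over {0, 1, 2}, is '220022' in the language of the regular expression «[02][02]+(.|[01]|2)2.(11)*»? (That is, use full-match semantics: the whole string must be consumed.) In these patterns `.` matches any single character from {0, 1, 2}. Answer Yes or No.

Yes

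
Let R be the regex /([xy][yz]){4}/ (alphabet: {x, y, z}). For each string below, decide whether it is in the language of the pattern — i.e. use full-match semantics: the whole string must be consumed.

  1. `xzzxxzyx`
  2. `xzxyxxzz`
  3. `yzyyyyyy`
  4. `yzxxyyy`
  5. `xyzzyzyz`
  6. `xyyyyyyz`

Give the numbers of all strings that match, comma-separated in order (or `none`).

3, 6

1 → no match
2 → no match
3 → match
4 → no match
5 → no match
6 → match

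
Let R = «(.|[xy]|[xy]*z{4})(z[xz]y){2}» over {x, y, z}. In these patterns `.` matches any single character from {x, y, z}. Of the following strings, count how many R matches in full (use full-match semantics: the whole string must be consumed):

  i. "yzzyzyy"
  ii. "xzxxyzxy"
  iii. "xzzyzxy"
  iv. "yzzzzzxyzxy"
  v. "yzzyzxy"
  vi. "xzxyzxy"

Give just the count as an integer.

4

i → no match
ii → no match
iii → match
iv → match
v → match
vi → match
Total matched: 4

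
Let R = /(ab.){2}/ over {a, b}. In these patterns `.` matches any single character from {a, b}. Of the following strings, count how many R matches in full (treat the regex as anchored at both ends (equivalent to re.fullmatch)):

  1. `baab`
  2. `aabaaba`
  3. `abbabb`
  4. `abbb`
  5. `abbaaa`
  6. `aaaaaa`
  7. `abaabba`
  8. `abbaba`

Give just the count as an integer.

2

1 → no match — must start with `ab`
2 → no match — must start with `ab`
3 → match
4 → no match
5 → no match
6 → no match — must start with `ab`
7 → no match
8 → match
Total matched: 2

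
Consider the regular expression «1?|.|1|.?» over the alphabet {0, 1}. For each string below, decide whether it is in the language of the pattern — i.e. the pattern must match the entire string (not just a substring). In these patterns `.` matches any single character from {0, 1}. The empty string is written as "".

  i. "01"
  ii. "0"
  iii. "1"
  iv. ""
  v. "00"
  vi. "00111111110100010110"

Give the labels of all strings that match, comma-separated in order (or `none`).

ii, iii, iv

i. "01" → no match
ii. "0" → match
iii. "1" → match
iv. "" → match
v. "00" → no match
vi → no match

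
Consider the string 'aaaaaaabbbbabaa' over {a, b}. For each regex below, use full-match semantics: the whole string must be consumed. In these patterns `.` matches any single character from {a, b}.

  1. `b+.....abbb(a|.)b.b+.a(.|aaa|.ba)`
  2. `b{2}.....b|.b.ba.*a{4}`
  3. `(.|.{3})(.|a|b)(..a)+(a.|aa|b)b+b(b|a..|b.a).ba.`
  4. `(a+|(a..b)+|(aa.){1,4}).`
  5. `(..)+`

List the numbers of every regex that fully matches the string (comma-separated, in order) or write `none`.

1 → no match — must start with 'b'
2 → no match
3 → match
4 → no match
5 → no match

3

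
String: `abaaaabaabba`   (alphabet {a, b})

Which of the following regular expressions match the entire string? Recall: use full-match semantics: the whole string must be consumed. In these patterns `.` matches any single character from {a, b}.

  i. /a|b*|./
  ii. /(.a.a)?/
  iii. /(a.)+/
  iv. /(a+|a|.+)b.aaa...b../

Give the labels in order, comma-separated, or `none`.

i → no match
ii → no match
iii → no match
iv → match

iv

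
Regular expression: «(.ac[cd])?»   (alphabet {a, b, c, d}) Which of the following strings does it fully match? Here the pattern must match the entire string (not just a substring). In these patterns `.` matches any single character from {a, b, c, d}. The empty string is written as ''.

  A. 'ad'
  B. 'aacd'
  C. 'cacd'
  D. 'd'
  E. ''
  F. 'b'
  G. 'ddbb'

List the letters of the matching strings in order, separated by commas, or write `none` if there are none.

A. 'ad' → no match
B. 'aacd' → match
C. 'cacd' → match
D. 'd' → no match
E. '' → match
F. 'b' → no match
G. 'ddbb' → no match

B, C, E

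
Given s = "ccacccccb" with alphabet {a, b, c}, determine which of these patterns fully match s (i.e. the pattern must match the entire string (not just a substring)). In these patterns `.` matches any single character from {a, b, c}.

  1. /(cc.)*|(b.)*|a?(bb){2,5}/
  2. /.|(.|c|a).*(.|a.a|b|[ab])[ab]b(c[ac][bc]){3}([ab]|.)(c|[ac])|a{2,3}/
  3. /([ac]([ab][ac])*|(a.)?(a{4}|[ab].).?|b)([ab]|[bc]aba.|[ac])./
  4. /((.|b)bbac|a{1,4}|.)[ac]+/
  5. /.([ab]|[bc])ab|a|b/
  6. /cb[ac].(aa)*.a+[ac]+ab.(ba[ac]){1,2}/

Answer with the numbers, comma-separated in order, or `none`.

1

1 → match
2 → no match
3 → no match
4 → no match
5 → no match
6 → no match — must start with "cb"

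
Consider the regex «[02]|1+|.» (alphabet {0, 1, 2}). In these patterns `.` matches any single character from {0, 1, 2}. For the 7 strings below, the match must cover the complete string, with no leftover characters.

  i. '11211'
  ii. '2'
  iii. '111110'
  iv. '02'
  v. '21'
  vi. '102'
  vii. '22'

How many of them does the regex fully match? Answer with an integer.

i → no match
ii → match
iii → no match
iv → no match
v → no match
vi → no match
vii → no match
Total matched: 1

1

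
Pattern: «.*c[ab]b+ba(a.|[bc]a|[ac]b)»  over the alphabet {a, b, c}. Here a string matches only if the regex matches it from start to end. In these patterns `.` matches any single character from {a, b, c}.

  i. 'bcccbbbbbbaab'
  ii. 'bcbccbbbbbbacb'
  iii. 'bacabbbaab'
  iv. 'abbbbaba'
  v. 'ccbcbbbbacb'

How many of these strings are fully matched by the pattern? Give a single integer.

i → match
ii → match
iii → match
iv → no match
v → match
Total matched: 4

4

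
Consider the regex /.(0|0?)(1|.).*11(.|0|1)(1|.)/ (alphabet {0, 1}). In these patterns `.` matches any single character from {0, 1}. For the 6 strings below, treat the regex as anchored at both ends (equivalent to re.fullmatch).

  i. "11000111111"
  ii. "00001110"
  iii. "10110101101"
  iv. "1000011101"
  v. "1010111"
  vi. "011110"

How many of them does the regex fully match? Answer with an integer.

i → match
ii → match
iii → match
iv → match
v → no match
vi → match
Total matched: 5

5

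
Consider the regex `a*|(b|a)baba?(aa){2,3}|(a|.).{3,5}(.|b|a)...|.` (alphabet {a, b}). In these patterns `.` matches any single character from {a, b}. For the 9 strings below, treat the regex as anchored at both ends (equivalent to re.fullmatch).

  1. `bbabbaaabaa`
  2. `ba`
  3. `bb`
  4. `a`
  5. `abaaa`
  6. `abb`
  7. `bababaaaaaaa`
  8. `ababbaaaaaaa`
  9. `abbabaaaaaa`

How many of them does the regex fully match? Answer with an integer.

1 → no match
2 → no match
3 → no match
4 → match
5 → no match
6 → no match
7 → no match
8 → no match
9 → no match
Total matched: 1

1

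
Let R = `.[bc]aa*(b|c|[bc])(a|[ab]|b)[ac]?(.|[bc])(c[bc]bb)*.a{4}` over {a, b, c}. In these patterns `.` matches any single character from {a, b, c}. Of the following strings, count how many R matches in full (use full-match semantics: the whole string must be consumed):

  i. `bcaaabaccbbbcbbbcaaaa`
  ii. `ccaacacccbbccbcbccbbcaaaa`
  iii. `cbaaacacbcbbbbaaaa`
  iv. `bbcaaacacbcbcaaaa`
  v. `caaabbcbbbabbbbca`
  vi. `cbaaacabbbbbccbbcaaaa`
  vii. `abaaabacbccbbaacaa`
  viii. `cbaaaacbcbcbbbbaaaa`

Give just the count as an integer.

i → match
ii → no match
iii → match
iv → no match
v → no match
vi → no match
vii → no match
viii → match
Total matched: 3

3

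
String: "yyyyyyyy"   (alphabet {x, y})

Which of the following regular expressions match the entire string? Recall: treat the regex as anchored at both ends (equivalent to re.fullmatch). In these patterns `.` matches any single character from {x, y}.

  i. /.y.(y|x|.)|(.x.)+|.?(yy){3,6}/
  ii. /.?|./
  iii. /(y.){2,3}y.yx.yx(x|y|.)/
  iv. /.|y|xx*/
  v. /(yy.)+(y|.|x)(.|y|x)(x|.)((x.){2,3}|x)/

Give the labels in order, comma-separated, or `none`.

i → match
ii → no match
iii → no match
iv → no match
v → no match

i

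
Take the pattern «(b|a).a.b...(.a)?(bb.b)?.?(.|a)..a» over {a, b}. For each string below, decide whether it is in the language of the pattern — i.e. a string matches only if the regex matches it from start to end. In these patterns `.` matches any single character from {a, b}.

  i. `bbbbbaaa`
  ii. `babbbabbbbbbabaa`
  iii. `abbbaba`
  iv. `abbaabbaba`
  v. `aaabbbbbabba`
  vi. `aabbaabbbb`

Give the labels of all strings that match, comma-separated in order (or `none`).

v

i → no match
ii → no match
iii → no match
iv → no match
v → match
vi → no match — must end with `a`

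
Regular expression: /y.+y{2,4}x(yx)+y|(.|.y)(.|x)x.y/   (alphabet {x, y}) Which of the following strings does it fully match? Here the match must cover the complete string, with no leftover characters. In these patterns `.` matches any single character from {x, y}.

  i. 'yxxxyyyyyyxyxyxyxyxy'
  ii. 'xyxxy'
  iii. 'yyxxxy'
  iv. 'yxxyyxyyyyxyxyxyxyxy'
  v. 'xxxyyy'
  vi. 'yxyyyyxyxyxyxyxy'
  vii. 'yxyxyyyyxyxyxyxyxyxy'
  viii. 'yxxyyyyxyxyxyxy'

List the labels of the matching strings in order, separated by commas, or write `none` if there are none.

i → match
ii → match
iii → match
iv → match
v → no match
vi → match
vii → match
viii → match

i, ii, iii, iv, vi, vii, viii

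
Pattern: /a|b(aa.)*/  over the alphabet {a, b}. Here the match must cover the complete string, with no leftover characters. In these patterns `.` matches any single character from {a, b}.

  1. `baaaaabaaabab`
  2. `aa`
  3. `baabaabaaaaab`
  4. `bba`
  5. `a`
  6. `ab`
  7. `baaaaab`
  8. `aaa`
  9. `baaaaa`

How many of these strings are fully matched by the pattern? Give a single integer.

3

1 → no match
2. `aa` → no match
3 → match
4. `bba` → no match
5. `a` → match
6. `ab` → no match
7. `baaaaab` → match
8. `aaa` → no match
9. `baaaaa` → no match
Total matched: 3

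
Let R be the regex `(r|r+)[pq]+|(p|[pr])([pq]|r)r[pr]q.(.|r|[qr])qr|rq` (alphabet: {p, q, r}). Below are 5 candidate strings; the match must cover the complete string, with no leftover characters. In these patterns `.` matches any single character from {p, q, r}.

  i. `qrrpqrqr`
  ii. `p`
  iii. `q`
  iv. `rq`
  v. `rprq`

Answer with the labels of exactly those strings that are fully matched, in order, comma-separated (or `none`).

iv

i. `qrrpqrqr` → no match
ii. `p` → no match
iii. `q` → no match
iv. `rq` → match
v. `rprq` → no match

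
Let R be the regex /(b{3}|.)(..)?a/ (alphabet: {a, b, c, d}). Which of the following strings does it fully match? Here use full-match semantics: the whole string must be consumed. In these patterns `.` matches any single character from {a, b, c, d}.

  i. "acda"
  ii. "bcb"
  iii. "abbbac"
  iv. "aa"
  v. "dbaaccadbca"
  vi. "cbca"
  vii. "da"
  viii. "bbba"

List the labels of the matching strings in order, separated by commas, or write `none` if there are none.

i → match
ii → no match — must end with "a"
iii → no match — must end with "a"
iv → match
v → no match
vi → match
vii → match
viii → match

i, iv, vi, vii, viii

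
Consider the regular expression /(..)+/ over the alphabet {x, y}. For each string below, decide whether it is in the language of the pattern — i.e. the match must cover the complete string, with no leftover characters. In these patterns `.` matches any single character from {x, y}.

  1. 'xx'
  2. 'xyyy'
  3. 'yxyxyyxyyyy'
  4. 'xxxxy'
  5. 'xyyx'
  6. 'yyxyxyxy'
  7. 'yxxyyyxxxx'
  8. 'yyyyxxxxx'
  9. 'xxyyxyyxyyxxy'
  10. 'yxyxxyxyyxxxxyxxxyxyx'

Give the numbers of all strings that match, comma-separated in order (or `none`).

1, 2, 5, 6, 7

1 → match
2 → match
3 → no match
4 → no match
5 → match
6 → match
7 → match
8 → no match
9 → no match
10 → no match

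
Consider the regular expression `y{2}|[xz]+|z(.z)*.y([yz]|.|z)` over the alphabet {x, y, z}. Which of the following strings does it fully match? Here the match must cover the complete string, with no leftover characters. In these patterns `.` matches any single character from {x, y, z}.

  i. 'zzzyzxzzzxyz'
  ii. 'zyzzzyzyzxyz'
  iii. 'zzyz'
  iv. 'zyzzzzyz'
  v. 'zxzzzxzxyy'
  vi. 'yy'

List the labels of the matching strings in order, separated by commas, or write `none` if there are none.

i → match
ii → match
iii → match
iv → match
v → match
vi → match

i, ii, iii, iv, v, vi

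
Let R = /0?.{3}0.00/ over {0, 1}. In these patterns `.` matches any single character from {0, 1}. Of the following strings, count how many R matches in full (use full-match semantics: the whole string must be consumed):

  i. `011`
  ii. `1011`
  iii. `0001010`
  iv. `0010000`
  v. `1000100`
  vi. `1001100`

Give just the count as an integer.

2

i → no match — must end with `00`
ii → no match — must end with `00`
iii → no match — must end with `00`
iv → match
v → match
vi → no match
Total matched: 2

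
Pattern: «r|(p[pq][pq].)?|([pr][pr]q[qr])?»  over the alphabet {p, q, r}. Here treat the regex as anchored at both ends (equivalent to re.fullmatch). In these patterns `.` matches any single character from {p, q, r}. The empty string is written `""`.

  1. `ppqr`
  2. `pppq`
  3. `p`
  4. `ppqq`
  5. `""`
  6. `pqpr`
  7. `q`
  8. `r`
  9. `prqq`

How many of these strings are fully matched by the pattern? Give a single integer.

1 → match
2 → match
3 → no match
4 → match
5 → match
6 → match
7 → no match
8 → match
9 → match
Total matched: 7

7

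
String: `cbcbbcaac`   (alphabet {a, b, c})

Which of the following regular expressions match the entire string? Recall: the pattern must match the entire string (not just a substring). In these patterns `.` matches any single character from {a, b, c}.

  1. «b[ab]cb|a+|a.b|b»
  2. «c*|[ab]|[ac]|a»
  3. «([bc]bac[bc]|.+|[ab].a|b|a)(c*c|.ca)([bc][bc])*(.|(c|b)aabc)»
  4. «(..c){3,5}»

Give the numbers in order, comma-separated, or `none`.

1 → no match
2 → no match
3 → no match
4 → match

4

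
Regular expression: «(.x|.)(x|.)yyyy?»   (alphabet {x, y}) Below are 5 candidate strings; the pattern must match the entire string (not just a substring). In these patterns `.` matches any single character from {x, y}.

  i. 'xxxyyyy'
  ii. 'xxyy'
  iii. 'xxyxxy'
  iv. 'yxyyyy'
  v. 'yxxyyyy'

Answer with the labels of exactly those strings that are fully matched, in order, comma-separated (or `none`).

i, iv, v

i → match
ii → no match
iii → no match
iv → match
v → match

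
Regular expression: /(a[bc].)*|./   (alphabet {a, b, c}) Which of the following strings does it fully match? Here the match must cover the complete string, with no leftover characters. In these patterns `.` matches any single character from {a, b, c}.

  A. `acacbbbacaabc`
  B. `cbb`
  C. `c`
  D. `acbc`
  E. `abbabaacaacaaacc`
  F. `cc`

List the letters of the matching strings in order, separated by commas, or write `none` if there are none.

C

A → no match
B → no match
C → match
D → no match
E → no match
F → no match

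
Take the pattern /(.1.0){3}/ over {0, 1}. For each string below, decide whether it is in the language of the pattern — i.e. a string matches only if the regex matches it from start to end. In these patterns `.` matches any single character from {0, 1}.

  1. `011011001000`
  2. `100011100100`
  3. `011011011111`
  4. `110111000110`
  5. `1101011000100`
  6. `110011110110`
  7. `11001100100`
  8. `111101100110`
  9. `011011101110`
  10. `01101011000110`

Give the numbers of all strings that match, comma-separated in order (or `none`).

1 → no match
2 → no match
3 → no match — must end with `0`
4 → no match
5 → no match
6 → no match
7 → no match
8 → no match
9 → match
10 → no match

9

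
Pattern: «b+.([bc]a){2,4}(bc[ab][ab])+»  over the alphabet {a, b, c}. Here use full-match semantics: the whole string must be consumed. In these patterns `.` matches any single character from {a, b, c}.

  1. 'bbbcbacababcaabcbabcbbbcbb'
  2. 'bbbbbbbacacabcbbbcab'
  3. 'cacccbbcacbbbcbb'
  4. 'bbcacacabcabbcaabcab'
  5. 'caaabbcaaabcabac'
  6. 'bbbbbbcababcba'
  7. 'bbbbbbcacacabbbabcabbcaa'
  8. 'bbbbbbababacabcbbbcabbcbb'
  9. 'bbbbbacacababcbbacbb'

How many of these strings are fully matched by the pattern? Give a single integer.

1 → match
2 → match
3 → no match — must start with 'b'
4 → match
5 → no match — must start with 'b'
6 → match
7 → no match
8 → match
9 → no match
Total matched: 5

5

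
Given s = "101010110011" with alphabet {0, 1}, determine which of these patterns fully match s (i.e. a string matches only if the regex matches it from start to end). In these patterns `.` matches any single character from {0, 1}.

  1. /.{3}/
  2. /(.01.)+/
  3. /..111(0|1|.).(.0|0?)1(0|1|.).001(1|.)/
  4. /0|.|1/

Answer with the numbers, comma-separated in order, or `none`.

2

1 → no match
2 → match
3 → no match
4 → no match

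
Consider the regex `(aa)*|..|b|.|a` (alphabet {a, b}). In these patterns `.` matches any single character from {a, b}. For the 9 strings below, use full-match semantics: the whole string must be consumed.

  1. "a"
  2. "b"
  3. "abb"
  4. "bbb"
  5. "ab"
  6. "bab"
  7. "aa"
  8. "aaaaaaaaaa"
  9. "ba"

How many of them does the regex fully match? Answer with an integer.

6

1 → match
2 → match
3 → no match
4 → no match
5 → match
6 → no match
7 → match
8 → match
9 → match
Total matched: 6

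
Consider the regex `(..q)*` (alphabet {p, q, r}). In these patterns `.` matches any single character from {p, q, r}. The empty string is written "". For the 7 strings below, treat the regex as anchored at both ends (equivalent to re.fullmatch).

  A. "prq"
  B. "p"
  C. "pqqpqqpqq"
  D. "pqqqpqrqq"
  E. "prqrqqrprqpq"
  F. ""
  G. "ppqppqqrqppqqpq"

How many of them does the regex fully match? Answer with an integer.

5

A. "prq" → match
B. "p" → no match
C. "pqqpqqpqq" → match
D. "pqqqpqrqq" → match
E. "prqrqqrprqpq" → no match
F. "" → match
G → match
Total matched: 5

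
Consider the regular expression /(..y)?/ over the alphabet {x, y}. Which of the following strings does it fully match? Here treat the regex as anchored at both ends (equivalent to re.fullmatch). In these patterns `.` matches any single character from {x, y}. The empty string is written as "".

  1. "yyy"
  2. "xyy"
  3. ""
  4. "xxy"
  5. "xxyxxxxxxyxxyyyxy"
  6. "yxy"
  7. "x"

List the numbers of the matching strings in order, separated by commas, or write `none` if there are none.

1 → match
2 → match
3 → match
4 → match
5 → no match
6 → match
7 → no match

1, 2, 3, 4, 6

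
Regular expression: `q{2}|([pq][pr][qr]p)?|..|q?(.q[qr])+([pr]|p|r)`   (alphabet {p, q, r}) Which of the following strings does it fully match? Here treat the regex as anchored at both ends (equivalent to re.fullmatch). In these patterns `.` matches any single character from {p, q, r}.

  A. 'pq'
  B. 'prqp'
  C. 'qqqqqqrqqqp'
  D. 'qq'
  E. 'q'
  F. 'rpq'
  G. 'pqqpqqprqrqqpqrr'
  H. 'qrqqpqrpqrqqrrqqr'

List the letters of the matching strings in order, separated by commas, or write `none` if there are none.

A, B, C, D, H

A. 'pq' → match
B. 'prqp' → match
C. 'qqqqqqrqqqp' → match
D. 'qq' → match
E. 'q' → no match
F. 'rpq' → no match
G → no match
H → match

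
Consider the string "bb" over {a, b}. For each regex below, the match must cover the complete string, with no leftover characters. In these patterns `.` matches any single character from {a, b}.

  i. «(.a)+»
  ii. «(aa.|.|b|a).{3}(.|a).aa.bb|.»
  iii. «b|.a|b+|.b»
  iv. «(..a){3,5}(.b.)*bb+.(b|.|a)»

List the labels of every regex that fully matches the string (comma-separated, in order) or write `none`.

iii

i → no match — must end with "a"
ii → no match
iii → match
iv → no match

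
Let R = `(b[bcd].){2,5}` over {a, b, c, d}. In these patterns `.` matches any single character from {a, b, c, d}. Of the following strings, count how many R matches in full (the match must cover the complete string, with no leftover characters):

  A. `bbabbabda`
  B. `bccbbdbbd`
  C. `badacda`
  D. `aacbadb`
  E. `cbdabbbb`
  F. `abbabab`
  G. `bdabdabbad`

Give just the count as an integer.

A → match
B → match
C → no match
D → no match — must start with `b`
E → no match — must start with `b`
F → no match — must start with `b`
G → no match
Total matched: 2

2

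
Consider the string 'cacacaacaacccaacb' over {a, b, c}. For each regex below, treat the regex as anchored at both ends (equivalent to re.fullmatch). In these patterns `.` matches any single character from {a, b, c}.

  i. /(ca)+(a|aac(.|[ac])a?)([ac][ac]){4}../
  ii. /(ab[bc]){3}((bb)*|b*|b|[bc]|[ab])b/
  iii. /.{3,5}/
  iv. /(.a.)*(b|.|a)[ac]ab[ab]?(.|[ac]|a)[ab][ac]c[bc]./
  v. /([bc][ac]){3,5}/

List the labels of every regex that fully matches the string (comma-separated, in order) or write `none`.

i

i → match
ii → no match — must start with 'ab'
iii → no match
iv → no match
v → no match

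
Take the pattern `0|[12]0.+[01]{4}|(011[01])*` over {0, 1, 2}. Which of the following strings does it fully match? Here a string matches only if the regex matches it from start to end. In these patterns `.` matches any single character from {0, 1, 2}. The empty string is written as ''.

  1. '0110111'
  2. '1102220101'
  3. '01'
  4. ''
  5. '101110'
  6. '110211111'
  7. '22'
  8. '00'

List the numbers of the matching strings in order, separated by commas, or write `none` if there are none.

1 → no match
2 → no match
3 → no match
4 → match
5 → no match
6 → no match
7 → no match
8 → no match

4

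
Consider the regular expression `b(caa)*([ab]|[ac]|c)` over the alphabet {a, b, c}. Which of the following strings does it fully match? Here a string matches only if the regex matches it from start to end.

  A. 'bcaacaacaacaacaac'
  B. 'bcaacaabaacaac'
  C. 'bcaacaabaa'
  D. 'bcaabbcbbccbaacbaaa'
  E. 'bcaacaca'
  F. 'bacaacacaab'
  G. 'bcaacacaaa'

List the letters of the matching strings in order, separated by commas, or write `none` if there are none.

A

A → match
B → no match
C → no match
D → no match
E → no match
F → no match
G → no match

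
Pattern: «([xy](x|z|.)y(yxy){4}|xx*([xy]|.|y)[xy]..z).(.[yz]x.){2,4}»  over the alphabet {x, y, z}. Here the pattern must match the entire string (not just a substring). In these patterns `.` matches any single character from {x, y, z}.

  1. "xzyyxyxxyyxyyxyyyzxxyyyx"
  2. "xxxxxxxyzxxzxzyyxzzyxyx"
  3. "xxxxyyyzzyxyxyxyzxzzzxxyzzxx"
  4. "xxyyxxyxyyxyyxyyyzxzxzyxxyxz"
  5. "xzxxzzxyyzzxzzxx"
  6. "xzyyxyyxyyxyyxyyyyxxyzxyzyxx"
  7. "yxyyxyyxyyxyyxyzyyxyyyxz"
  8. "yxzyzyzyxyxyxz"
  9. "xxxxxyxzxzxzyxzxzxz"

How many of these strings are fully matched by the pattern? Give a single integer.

1 → no match
2 → no match
3 → no match
4 → no match
5 → no match
6 → match
7 → match
8 → no match
9 → match
Total matched: 3

3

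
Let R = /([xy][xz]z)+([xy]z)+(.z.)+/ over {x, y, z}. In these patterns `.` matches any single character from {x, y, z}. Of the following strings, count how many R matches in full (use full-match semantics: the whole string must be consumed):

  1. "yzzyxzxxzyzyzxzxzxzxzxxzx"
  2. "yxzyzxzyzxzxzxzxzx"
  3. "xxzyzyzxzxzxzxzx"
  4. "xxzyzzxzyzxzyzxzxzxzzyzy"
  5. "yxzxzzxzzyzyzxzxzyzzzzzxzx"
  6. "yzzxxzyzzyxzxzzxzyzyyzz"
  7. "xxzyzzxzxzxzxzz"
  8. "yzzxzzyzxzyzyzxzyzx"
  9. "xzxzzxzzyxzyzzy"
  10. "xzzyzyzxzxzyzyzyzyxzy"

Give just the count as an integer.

1 → match
2 → match
3 → match
4 → match
5 → match
6 → match
7 → match
8 → match
9 → no match
10 → match
Total matched: 9

9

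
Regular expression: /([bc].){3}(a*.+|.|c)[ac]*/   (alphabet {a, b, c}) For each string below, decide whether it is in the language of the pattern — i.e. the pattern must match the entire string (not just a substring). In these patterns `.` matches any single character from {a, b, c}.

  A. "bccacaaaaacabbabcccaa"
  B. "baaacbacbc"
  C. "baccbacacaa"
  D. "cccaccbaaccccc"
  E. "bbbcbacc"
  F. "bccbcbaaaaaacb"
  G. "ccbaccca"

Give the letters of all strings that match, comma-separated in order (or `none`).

A, C, D, E, F, G

A → match
B → no match
C → match
D → match
E → match
F → match
G → match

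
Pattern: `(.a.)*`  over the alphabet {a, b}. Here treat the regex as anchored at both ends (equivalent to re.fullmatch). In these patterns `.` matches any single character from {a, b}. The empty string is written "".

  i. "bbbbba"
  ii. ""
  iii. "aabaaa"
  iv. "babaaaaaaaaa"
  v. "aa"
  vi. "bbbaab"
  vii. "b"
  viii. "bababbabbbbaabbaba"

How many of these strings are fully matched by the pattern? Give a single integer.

3

i → no match
ii → match
iii → match
iv → match
v → no match
vi → no match
vii → no match
viii → no match
Total matched: 3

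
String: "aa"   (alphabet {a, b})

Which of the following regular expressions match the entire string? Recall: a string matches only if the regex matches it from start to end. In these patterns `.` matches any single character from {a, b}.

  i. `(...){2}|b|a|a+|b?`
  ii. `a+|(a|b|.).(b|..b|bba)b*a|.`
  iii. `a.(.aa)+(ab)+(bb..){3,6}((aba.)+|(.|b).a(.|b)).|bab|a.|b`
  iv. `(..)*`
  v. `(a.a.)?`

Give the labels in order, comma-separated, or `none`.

i → match
ii → match
iii → match
iv → match
v → no match

i, ii, iii, iv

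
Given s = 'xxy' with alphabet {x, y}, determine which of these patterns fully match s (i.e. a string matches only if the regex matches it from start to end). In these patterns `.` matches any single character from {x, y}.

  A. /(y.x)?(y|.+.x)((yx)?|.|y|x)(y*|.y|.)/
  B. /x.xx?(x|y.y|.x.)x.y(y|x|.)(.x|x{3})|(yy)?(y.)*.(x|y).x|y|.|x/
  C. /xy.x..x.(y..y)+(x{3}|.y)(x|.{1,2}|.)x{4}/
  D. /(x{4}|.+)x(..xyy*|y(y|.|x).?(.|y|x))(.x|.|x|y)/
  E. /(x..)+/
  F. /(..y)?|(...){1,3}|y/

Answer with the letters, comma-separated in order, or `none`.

A → no match
B → no match
C → no match — must start with 'xy'
D → no match
E → match
F → match

E, F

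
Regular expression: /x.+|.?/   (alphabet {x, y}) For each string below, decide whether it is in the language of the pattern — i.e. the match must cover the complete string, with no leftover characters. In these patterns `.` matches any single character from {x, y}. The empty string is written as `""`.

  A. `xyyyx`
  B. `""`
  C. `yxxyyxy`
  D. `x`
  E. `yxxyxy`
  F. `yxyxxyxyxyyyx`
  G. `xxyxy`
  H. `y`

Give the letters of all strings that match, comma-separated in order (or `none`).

A → match
B → match
C → no match
D → match
E → no match
F → no match
G → match
H → match

A, B, D, G, H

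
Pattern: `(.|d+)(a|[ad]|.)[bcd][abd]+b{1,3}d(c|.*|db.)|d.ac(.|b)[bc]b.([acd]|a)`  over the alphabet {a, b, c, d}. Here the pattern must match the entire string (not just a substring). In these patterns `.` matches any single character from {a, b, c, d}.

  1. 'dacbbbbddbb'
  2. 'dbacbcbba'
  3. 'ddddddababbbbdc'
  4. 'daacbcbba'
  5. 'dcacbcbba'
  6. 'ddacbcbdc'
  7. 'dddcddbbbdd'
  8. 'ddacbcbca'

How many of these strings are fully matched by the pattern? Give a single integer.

1. 'dacbbbbddbb' → match
2. 'dbacbcbba' → match
3 → match
4. 'daacbcbba' → match
5. 'dcacbcbba' → match
6. 'ddacbcbdc' → match
7. 'dddcddbbbdd' → match
8. 'ddacbcbca' → match
Total matched: 8

8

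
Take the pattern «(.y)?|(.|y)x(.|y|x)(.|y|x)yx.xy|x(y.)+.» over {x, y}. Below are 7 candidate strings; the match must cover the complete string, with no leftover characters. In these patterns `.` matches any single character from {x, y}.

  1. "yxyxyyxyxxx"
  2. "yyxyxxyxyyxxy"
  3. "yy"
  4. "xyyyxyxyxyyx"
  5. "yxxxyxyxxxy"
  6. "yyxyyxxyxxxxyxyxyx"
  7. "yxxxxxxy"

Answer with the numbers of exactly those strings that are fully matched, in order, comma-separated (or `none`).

1 → no match
2 → no match
3 → match
4 → match
5 → no match
6 → no match
7 → no match

3, 4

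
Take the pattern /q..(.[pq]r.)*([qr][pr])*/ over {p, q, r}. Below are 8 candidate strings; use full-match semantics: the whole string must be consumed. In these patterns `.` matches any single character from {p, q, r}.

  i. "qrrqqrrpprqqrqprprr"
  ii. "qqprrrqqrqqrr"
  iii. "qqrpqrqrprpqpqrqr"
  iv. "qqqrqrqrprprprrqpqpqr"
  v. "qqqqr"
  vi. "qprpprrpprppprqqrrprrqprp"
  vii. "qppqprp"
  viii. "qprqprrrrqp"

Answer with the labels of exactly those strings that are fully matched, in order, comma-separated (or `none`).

i → match
ii → no match
iii → match
iv → match
v → match
vi → match
vii → match
viii → match

i, iii, iv, v, vi, vii, viii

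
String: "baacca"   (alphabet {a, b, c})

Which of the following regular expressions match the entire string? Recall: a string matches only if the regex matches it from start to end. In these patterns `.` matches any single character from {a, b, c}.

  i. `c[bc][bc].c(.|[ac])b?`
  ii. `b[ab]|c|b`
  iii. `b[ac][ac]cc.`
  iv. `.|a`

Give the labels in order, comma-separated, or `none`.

iii

i → no match — must start with "c"
ii → no match
iii → match
iv → no match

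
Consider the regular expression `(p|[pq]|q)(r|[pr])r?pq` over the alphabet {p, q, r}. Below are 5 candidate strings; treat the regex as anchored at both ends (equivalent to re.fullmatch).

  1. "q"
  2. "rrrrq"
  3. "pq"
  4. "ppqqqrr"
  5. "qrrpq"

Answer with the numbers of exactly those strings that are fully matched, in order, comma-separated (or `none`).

5

1 → no match — must end with "pq"
2 → no match — must end with "pq"
3 → no match
4 → no match — must end with "pq"
5 → match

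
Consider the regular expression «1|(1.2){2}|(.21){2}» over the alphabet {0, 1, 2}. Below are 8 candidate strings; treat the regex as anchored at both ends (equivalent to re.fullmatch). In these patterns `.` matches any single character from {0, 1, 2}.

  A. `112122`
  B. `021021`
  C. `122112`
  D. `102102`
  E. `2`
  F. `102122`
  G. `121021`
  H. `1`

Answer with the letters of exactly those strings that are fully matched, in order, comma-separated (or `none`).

A, B, C, D, F, G, H

A → match
B → match
C → match
D → match
E → no match
F → match
G → match
H → match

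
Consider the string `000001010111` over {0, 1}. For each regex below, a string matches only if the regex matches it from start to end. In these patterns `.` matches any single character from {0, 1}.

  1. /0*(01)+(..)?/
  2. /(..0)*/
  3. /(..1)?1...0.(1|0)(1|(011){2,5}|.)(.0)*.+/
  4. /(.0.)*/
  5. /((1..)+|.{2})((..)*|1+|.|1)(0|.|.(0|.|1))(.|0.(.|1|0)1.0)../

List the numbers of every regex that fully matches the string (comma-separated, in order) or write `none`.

1 → match
2 → no match
3 → no match
4 → no match
5 → match

1, 5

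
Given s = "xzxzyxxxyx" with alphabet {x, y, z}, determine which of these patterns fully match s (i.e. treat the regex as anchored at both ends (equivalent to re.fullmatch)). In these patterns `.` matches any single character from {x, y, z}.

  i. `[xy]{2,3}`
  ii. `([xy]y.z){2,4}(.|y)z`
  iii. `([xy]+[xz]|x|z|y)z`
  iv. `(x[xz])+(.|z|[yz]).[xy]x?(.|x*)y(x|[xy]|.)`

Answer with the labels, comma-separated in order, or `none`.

i → no match
ii → no match — must end with "z"
iii → no match — must end with "z"
iv → match

iv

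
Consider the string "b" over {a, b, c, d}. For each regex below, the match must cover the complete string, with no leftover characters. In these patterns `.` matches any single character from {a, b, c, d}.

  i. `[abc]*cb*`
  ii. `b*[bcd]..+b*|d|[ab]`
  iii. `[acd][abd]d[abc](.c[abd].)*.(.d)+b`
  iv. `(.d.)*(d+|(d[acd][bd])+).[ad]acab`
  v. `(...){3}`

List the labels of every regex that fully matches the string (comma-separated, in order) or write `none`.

ii

i → no match
ii → match
iii → no match — must end with "db"
iv → no match — must end with "acab"
v → no match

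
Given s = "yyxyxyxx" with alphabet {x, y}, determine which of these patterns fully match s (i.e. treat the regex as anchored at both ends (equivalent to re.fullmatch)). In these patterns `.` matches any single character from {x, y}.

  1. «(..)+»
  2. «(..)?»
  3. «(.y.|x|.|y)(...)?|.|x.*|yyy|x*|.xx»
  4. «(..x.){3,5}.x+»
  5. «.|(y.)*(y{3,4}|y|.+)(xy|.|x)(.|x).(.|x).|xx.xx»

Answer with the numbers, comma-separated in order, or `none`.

1 → match
2 → no match
3 → no match
4 → no match
5 → match

1, 5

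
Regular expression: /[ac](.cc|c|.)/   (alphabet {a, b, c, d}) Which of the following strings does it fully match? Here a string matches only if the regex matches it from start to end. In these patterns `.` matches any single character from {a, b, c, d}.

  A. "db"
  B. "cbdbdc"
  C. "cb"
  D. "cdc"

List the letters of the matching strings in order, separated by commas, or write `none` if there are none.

A → no match
B → no match
C → match
D → no match

C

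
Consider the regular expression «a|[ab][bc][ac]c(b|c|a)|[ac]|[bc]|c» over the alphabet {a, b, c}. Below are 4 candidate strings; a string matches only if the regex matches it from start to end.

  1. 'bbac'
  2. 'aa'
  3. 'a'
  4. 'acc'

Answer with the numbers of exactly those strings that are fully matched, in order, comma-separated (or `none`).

1 → no match
2 → no match
3 → match
4 → no match

3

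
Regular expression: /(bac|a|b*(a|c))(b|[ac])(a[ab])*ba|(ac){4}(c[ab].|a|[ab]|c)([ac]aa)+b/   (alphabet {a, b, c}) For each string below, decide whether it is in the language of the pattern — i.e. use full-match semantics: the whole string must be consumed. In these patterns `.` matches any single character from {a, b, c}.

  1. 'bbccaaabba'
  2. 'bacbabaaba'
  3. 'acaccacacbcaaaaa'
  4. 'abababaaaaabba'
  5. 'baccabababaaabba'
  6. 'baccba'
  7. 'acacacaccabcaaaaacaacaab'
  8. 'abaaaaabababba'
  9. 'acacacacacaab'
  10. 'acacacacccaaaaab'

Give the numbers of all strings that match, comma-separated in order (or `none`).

1, 2, 4, 5, 6, 7, 8, 9, 10

1 → match
2 → match
3 → no match
4 → match
5 → match
6 → match
7 → match
8 → match
9 → match
10 → match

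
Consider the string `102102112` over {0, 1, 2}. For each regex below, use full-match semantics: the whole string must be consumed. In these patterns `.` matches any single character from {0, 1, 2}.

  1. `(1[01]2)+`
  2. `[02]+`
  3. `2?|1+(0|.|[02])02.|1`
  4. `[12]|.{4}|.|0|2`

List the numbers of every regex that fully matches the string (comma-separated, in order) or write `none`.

1

1 → match
2 → no match
3 → no match
4 → no match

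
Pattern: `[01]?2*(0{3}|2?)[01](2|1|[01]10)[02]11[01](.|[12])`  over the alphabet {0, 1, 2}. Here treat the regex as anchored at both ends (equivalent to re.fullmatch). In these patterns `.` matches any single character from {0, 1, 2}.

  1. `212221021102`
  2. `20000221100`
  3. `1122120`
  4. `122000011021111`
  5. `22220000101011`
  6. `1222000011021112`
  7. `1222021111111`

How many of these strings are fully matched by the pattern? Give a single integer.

1 → no match
2 → match
3 → no match
4 → match
5 → no match
6 → match
7 → no match
Total matched: 3

3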